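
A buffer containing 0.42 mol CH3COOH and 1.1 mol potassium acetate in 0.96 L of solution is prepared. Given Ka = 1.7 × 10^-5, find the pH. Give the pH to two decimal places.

pKa = −log(1.7 × 10^-5) = 4.770
Henderson–Hasselbalch: pH = pKa + log([CH3COO-]/[CH3COOH]) = 4.770 + log(1.1/0.42)
pH = 4.770 + (+0.418) = 5.19

pH = 5.19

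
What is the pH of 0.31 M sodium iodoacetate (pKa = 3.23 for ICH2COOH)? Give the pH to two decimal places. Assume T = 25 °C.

ICH2COO- is the conjugate base of the weak acid ICH2COOH.
Ka = 10^(−3.23) = 5.89 × 10^-4
Kb = Kw/Ka = 1.0×10^-14 / 5.89 × 10^-4 = 1.70 × 10^-11
From the ICE table, Kb = [OH-]²/(0.31 − [OH-]) = 1.70 × 10^-11.
Neglecting [OH-] in the denominator: [OH-] = √(1.70 × 10^-11 × 0.31) = 2.30 × 10^-6 M
pOH = 5.64, so pH = 14.00 − pOH = 8.36

pH = 8.36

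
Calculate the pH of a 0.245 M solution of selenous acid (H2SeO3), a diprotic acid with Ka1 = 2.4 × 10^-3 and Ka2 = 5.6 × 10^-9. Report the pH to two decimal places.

pH = 1.64

Since Ka1 ≫ Ka2, the first ionization dominates [H+].
Ka1 = x²/(0.245 − x) = 2.4 × 10^-3
Solving the quadratic: x = (−Ka1 + √(Ka1² + 4·Ka1·C₀))/2 = 2.31 × 10^-2 M
pH = −log(2.31 × 10^-2) = 1.64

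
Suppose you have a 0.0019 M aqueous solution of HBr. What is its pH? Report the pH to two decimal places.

HBr is a strong acid and dissociates completely, so [H+] = 0.0019 M.
pH = -log(0.0019) = 2.72

pH = 2.72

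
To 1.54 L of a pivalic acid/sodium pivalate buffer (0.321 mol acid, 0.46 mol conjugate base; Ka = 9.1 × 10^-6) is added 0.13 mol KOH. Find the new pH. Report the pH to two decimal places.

pH = 5.53

OH- converts (CH3)3CCOOH to (CH3)3CCOO-: (CH3)3CCOOH → 0.191 mol, (CH3)3CCOO- → 0.59 mol.
pKa = −log(9.1 × 10^-6) = 5.041
pH = pKa + log(n_(CH3)3CCOO-/n_(CH3)3CCOOH) = 5.041 + log(0.59/0.191) = 5.041 + (+0.490)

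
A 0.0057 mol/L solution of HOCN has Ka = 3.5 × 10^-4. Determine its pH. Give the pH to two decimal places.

HOCN ⇌ OCN- + H+
From the ICE table, Ka = x²/(0.0057 − x) = 3.5 × 10^-4.
x is not negligible relative to C₀; solve x² + 0.00035·x − 1.99e-06 = 0.
x = [−0.00035 + √(0.00035² + 7.98e-06)]/2 = 1.25 × 10^-3 M
pH = −log[H+] = −log(1.25 × 10^-3) = 2.90

pH = 2.90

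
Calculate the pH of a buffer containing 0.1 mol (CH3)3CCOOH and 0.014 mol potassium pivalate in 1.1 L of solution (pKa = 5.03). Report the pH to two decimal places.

pH = 4.18

Henderson–Hasselbalch: pH = pKa + log([(CH3)3CCOO-]/[(CH3)3CCOOH]) = 5.03 + log(0.014/0.1)
pH = 5.03 + (-0.854) = 4.18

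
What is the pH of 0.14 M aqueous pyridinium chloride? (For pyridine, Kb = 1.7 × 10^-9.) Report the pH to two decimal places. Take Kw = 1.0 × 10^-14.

pH = 3.04

C5H5NH+ is the conjugate acid of the weak base C5H5N.
Ka = Kw/Kb = 1.0×10^-14 / 1.7 × 10^-9 = 5.88 × 10^-6
Ka = x²/(0.14 − x) = 5.88 × 10^-6
Since Ka ≪ C₀, x ≈ √(Ka·C₀) = 9.07 × 10^-4 M.
Check: 0.65% ionized — well under 5%, approximation valid.
pH = −log(9.07 × 10^-4) = 3.04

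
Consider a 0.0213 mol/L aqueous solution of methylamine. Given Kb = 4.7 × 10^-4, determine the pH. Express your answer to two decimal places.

pH = 11.47

CH3NH2 + H2O ⇌ CH3NH3+ + OH-
Kb = x²/(0.0213 − x) = 4.7 × 10^-4
x is not negligible relative to C₀; solve x² + 0.00047·x − 1e-05 = 0.
x = [−0.00047 + √(0.00047² + 4e-05)]/2 = 2.94 × 10^-3 M
pOH = 2.53, so pH = 14.00 − pOH = 11.47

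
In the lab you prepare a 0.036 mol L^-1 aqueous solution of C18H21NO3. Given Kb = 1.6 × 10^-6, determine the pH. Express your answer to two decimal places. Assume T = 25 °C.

pH = 10.38

C18H21NO3 + H2O ⇌ C18H22NO3+ + OH-
Kb = x²/(0.036 − x) = 1.6 × 10^-6
Neglecting x in the denominator: x = √(1.6 × 10^-6 × 0.036) = 2.40 × 10^-4 M
pOH = 3.62, so pH = 14.00 − pOH = 10.38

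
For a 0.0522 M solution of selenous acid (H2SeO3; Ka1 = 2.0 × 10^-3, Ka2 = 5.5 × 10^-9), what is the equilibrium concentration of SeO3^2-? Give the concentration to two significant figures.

5.5 × 10^-9 M

First ionization gives [H+] ≈ [HSeO3-] = 9.27 × 10^-3 M.
Second step: Ka2 = [H+][SeO3^2-]/[HSeO3-] ≈ [SeO3^2-] (since [H+] ≈ [HSeO3-]).
So [SeO3^2-] ≈ Ka2.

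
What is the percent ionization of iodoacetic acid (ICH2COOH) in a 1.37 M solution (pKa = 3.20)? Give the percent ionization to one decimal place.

2.1%

ICH2COOH ⇌ ICH2COO- + H+; let x = [H+] at equilibrium.
Ka = 10^(−3.20) = 6.31 × 10^-4
x ≈ √(Ka·C₀) = √(6.31 × 10^-4 × 1.37) = 2.94 × 10^-2 M
% ionization = x/C₀ × 100% = 2.94 × 10^-2/1.37 × 100% = 2.1%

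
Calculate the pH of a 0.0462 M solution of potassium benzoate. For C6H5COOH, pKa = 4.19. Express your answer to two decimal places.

pH = 8.43

C6H5COO- is the conjugate base of the weak acid C6H5COOH.
Ka = 10^(−4.19) = 6.46 × 10^-5
Kb = Kw/Ka = 1.0×10^-14 / 6.46 × 10^-5 = 1.55 × 10^-10
Kb = [OH-]²/(0.0462 − [OH-]) = 1.55 × 10^-10
Assume [OH-] ≪ 0.0462: [OH-] ≈ √(1.55 × 10^-10 × 0.0462) = 2.68 × 10^-6 M
pOH = 5.57, so pH = 14.00 − pOH = 8.43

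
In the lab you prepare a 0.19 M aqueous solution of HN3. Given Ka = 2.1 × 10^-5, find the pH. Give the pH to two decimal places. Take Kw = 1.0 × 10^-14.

pH = 2.70

HN3 ⇌ N3- + H+
From the ICE table, Ka = [H+]²/(0.19 − [H+]) = 2.1 × 10^-5.
Neglecting [H+] in the denominator: [H+] = √(2.1 × 10^-5 × 0.19) = 2.00 × 10^-3 M
([H+]/C₀ = 1.1% < 5%, so the approximation holds.)
pH = −log(2.00 × 10^-3) = 2.70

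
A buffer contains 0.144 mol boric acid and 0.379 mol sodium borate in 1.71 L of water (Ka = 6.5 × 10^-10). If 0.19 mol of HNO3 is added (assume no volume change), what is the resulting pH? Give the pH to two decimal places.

pH = 8.94

Added H+ converts B(OH)4- to B(OH)3: B(OH)3 → 0.334 mol, B(OH)4- → 0.189 mol.
pKa = −log(6.5 × 10^-10) = 9.187
Henderson–Hasselbalch with mole ratio 0.189/0.334: pH = 9.187 + (-0.247)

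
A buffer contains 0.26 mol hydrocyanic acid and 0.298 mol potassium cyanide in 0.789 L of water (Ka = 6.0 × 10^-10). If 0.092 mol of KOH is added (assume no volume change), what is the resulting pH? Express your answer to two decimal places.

OH- converts HCN to CN-: HCN → 0.168 mol, CN- → 0.39 mol.
pKa = −log(6.0 × 10^-10) = 9.222
Henderson–Hasselbalch with mole ratio 0.39/0.168: pH = 9.222 + (+0.366)

pH = 9.59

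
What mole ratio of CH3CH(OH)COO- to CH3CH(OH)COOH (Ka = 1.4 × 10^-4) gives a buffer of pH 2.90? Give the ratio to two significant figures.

ratio = 0.11

pKa = -log(1.4 × 10^-4) = 3.854
pH = pKa + log(r) ⇒ log(r) = 2.90 − 3.854 = -0.954
r = [CH3CH(OH)COO-]/[CH3CH(OH)COOH] = 10^(-0.954) = 0.111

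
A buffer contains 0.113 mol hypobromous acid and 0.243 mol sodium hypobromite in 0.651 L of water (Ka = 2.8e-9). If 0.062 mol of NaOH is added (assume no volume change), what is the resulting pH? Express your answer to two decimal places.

pH = 9.33

After neutralization: n(HOBr) = 0.051 mol, n(OBr-) = 0.305 mol.
pKa = −log(2.8 × 10^-9) = 8.553
pH = pKa + log([A⁻]/[HA]) = 8.553 + log(0.305/0.051) = 8.553 +0.777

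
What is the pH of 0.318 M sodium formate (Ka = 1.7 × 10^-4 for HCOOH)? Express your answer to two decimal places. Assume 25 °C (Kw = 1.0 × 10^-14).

pH = 8.64

HCOO- is the conjugate base of the weak acid HCOOH.
Kb = Kw/Ka = 1.0×10^-14 / 1.7 × 10^-4 = 5.88 × 10^-11
From the ICE table, Kb = x²/(0.318 − x) = 5.88 × 10^-11.
Neglecting x in the denominator: x = √(5.88 × 10^-11 × 0.318) = 4.32 × 10^-6 M
Check: 0.0014% ionized — well under 5%, approximation valid.
pOH = −log(4.32 × 10^-6) = 5.36; pH = 14.00 − 5.36 = 8.64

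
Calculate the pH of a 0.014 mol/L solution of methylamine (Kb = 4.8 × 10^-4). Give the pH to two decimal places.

CH3NH2 + H2O ⇌ CH3NH3+ + OH-
From the ICE table, Kb = x²/(0.014 − x) = 4.8 × 10^-4.
x is not negligible relative to C₀; solve x² + 0.00048·x − 6.72e-06 = 0.
x = [−0.00048 + √(0.00048² + 2.69e-05)]/2 = 2.36 × 10^-3 M
pOH = 2.63, so pH = 14.00 − pOH = 11.37

pH = 11.37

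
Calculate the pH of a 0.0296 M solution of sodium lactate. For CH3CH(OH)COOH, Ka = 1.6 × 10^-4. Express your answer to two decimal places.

pH = 8.13

CH3CH(OH)COO- is the conjugate base of the weak acid CH3CH(OH)COOH.
Kb = Kw/Ka = 1.0×10^-14 / 1.6 × 10^-4 = 6.25 × 10^-11
From the ICE table, Kb = x²/(0.0296 − x) = 6.25 × 10^-11.
Since Kb ≪ C₀, x ≈ √(Kb·C₀) = 1.36 × 10^-6 M.
Check: 0.0046% ionized — well under 5%, approximation valid.
pOH = −log(1.36 × 10^-6) = 5.87; pH = 14.00 − 5.87 = 8.13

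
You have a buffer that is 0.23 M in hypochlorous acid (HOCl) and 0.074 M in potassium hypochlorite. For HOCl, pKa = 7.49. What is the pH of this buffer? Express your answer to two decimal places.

Henderson–Hasselbalch: pH = pKa + log([OCl-]/[HOCl]) = 7.49 + log(0.074/0.23)
pH = 7.49 + (-0.492) = 7.00

pH = 7.00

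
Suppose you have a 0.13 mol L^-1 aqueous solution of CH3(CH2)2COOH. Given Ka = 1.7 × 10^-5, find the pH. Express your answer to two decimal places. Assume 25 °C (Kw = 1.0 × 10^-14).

CH3(CH2)2COOH ⇌ CH3(CH2)2COO- + H+
Let x = [H+] at equilibrium. Ka = x²/(0.13 − x).
Assume x ≪ 0.13: x ≈ √(1.7 × 10^-5 × 0.13) = 1.49 × 10^-3 M
(x/C₀ = 1.1% < 5%, so the approximation holds.)
pH = −log[H+] = −log(1.49 × 10^-3) = 2.83

pH = 2.83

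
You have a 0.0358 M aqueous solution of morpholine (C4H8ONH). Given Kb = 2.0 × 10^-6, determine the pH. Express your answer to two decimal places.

C4H8ONH + H2O ⇌ C4H8ONH2+ + OH-
Let x = [OH-] at equilibrium. Kb = x²/(0.0358 − x).
Assume x ≪ 0.0358: x ≈ √(2.0 × 10^-6 × 0.0358) = 2.68 × 10^-4 M
Check: 0.75% ionized — well under 5%, approximation valid.
pOH = −log(2.68 × 10^-4) = 3.57; pH = 14.00 − 3.57 = 10.43

pH = 10.43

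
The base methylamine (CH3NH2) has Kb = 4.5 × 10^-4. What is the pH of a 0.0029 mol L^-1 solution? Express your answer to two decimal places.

CH3NH2 + H2O ⇌ CH3NH3+ + OH-
Kb = [OH-]²/(0.0029 − [OH-]) = 4.5 × 10^-4
The 5% rule fails; solving [OH-]² + Kb·[OH-] − Kb·C₀ = 0 exactly:
[OH-] = (−Kb + √(Kb² + 4·Kb·C₀))/2 = 9.39 × 10^-4 M
pOH = 3.03, so pH = 14.00 − pOH = 10.97

pH = 10.97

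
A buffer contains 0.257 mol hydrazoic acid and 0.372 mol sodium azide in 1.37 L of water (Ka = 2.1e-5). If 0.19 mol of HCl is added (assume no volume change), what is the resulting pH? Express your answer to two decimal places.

pH = 4.29

After neutralization: n(HN3) = 0.447 mol, n(N3-) = 0.182 mol.
pKa = −log(2.1 × 10^-5) = 4.678
Henderson–Hasselbalch with mole ratio 0.182/0.447: pH = 4.678 + (-0.390)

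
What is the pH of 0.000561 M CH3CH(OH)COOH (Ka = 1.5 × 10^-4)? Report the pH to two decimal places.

CH3CH(OH)COOH ⇌ CH3CH(OH)COO- + H+
From the ICE table, Ka = [H+]²/(0.000561 − [H+]) = 1.5 × 10^-4.
The 5% rule fails; solving [H+]² + Ka·[H+] − Ka·C₀ = 0 exactly:
[H+] = (−Ka + √(Ka² + 4·Ka·C₀))/2 = 2.25 × 10^-4 M
pH = −log(2.25 × 10^-4) = 3.65

pH = 3.65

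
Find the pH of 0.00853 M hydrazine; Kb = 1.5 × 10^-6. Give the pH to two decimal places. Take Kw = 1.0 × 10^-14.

pH = 10.05

N2H4 + H2O ⇌ N2H5+ + OH-
Let x = [OH-] at equilibrium. Kb = x²/(0.00853 − x).
Neglecting x in the denominator: x = √(1.5 × 10^-6 × 0.00853) = 1.13 × 10^-4 M
(x/C₀ = 1.3% < 5%, so the approximation holds.)
pOH = 3.95, so pH = 14.00 − pOH = 10.05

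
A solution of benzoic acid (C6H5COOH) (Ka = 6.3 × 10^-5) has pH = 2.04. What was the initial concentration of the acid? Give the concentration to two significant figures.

[H+] = 10^(-2.04) = 9.12 × 10^-3 M = x
Ka = x²/(C₀ − x) ⇒ C₀ = x + x²/Ka
C₀ = 9.12 × 10^-3 + (9.12 × 10^-3)²/(6.3 × 10^-5) = 1.33 M

C₀ = 1.3 M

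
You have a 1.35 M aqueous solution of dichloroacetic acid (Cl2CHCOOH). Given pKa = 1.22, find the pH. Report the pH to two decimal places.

pH = 0.59

Cl2CHCOOH ⇌ Cl2CHCOO- + H+
Ka = 10^(−1.22) = 6.03 × 10^-2
From the ICE table, Ka = [H+]²/(1.35 − [H+]) = 6.03 × 10^-2.
Here C₀/Ka ≈ 22.4, so the small-[H+] approximation fails. Use the quadratic:
[H+] = [−0.0603 + √(0.0603² + 0.326)]/2 = 2.57 × 10^-1 M
pH = −log[H+] = −log(2.57 × 10^-1) = 0.59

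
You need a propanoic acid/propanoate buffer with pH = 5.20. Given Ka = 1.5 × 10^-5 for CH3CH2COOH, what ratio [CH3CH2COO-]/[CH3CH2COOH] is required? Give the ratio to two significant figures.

ratio = 2.4

pKa = -log(1.5 × 10^-5) = 4.824
pH = pKa + log(r) ⇒ log(r) = 5.20 − 4.824 = +0.376
r = [CH3CH2COO-]/[CH3CH2COOH] = 10^(+0.376) = 2.38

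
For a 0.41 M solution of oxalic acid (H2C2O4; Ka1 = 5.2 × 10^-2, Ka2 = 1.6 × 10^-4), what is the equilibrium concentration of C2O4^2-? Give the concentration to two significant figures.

First ionization gives [H+] ≈ [HC2O4-] = 1.22 × 10^-1 M.
Second step: Ka2 = [H+][C2O4^2-]/[HC2O4-] ≈ [C2O4^2-] (since [H+] ≈ [HC2O4-]).
So [C2O4^2-] ≈ Ka2.

1.6 × 10^-4 M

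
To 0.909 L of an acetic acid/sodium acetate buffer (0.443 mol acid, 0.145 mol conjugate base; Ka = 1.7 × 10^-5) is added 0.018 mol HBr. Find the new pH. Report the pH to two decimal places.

pH = 4.21

After neutralization: n(CH3COOH) = 0.461 mol, n(CH3COO-) = 0.127 mol.
pKa = −log(1.7 × 10^-5) = 4.770
pH = pKa + log(n_CH3COO-/n_CH3COOH) = 4.770 + log(0.127/0.461) = 4.770 + (-0.560)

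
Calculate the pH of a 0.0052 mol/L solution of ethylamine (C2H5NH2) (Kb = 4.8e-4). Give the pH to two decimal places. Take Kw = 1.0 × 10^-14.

pH = 11.13

C2H5NH2 + H2O ⇌ C2H5NH3+ + OH-
From the ICE table, Kb = x²/(0.0052 − x) = 4.8 × 10^-4.
x is not negligible relative to C₀; solve x² + 0.00048·x − 2.5e-06 = 0.
x = [−0.00048 + √(0.00048² + 9.98e-06)]/2 = 1.36 × 10^-3 M
pOH = 2.87, so pH = 14.00 − pOH = 11.13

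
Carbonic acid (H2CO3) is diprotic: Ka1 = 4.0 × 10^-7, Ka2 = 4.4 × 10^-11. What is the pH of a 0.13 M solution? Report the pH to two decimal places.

pH = 3.64

Since Ka1 ≫ Ka2, the first ionization dominates [H+].
Ka1 = x²/(0.13 − x) = 4.0 × 10^-7
x ≈ √(4.0 × 10^-7 × 0.13) = 2.28 × 10^-4 M
pH = −log(2.28 × 10^-4) = 3.64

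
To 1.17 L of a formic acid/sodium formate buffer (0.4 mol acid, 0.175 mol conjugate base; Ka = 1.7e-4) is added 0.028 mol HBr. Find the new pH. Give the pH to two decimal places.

After neutralization: n(HCOOH) = 0.428 mol, n(HCOO-) = 0.147 mol.
pKa = −log(1.7 × 10^-4) = 3.770
pH = pKa + log([A⁻]/[HA]) = 3.770 + log(0.147/0.428) = 3.770 -0.464

pH = 3.31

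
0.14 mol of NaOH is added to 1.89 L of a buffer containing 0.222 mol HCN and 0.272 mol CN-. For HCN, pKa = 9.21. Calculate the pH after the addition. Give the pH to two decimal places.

OH- converts HCN to CN-: HCN → 0.082 mol, CN- → 0.412 mol.
pH = pKa + log(n_CN-/n_HCN) = 9.21 + log(0.412/0.082) = 9.21 + (+0.701)

pH = 9.91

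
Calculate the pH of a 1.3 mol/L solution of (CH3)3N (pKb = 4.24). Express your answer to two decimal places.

pH = 11.94

(CH3)3N + H2O ⇌ (CH3)3NH+ + OH-
Kb = 10^(−4.24) = 5.75 × 10^-5
From the ICE table, Kb = [OH-]²/(1.3 − [OH-]) = 5.75 × 10^-5.
Neglecting [OH-] in the denominator: [OH-] = √(5.75 × 10^-5 × 1.3) = 8.65 × 10^-3 M
([OH-]/C₀ = 0.67% < 5%, so the approximation holds.)
pOH = −log(8.65 × 10^-3) = 2.06; pH = 14.00 − 2.06 = 11.94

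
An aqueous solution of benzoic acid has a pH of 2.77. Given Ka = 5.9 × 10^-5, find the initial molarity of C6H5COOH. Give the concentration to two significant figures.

C₀ = 5.1 × 10^-2 M

[H+] = 10^(-2.77) = 1.70 × 10^-3 M = x
Ka = x²/(C₀ − x) ⇒ C₀ = x + x²/Ka
C₀ = 1.70 × 10^-3 + (1.70 × 10^-3)²/(5.9 × 10^-5) = 5.07 × 10^-2 M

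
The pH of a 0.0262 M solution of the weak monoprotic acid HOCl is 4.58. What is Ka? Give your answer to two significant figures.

Ka = 2.6 × 10^-8

[H+] = 10^(-4.58) = 2.63 × 10^-5 M
At equilibrium [HA] = 0.0262 − 2.63 × 10^-5 = 2.62 × 10^-2 M
Ka = [H+][A-]/[HA] = (2.63 × 10^-5)² / 2.62 × 10^-2 = 2.6 × 10^-8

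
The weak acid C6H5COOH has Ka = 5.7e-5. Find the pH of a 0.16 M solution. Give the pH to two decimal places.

pH = 2.52

C6H5COOH ⇌ C6H5COO- + H+
Ka = x²/(0.16 − x) = 5.7 × 10^-5
Since Ka ≪ C₀, x ≈ √(Ka·C₀) = 3.02 × 10^-3 M.
(x/C₀ = 1.9% < 5%, so the approximation holds.)
pH = −log(3.02 × 10^-3) = 2.52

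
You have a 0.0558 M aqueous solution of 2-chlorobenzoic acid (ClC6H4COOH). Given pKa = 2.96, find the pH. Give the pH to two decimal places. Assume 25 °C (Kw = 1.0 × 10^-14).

ClC6H4COOH ⇌ ClC6H4COO- + H+
Ka = 10^(−2.96) = 1.10 × 10^-3
From the ICE table, Ka = x²/(0.0558 − x) = 1.10 × 10^-3.
Here C₀/Ka ≈ 50.7, so the small-x approximation fails. Use the quadratic:
x = (−Ka + √(Ka² + 4·Ka·C₀))/2 = 7.30 × 10^-3 M
pH = −log[H+] = −log(7.30 × 10^-3) = 2.14

pH = 2.14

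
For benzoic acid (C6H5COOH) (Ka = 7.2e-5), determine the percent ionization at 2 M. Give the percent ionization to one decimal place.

0.6%

C6H5COOH ⇌ C6H5COO- + H+; let x = [H+] at equilibrium.
x ≈ √(Ka·C₀) = √(7.2 × 10^-5 × 2) = 1.20 × 10^-2 M
Fraction ionized = 1.20 × 10^-2 / 2 = 0.0060 → 0.6%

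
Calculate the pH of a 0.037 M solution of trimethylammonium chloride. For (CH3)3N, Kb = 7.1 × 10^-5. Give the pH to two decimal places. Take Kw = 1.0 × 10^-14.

(CH3)3NH+ is the conjugate acid of the weak base (CH3)3N.
Ka = Kw/Kb = 1.0×10^-14 / 7.1 × 10^-5 = 1.41 × 10^-10
Ka = x²/(0.037 − x) = 1.41 × 10^-10
Since Ka ≪ C₀, x ≈ √(Ka·C₀) = 2.28 × 10^-6 M.
(x/C₀ = 0.0062% < 5%, so the approximation holds.)
pH = −log(2.28 × 10^-6) = 5.64

pH = 5.64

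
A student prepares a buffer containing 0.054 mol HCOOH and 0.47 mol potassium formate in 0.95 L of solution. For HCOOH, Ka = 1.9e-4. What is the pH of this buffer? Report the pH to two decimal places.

pH = 4.66

pKa = −log(1.9 × 10^-4) = 3.721
Henderson–Hasselbalch: pH = pKa + log([HCOO-]/[HCOOH]) = 3.721 + log(0.47/0.054)
pH = 3.721 + (+0.940) = 4.66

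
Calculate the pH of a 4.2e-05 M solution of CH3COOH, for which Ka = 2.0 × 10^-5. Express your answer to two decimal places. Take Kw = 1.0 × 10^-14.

CH3COOH ⇌ CH3COO- + H+
Ka = [H+]²/(4.2e-05 − [H+]) = 2.0 × 10^-5
Here C₀/Ka ≈ 2.1, so the small-[H+] approximation fails. Use the quadratic:
[H+] = [−2e-05 + √(2e-05² + 3.36e-09)]/2 = 2.07 × 10^-5 M
pH = −log[H+] = −log(2.07 × 10^-5) = 4.68

pH = 4.68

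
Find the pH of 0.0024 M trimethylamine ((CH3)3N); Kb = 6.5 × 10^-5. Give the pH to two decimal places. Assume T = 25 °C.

pH = 10.56

(CH3)3N + H2O ⇌ (CH3)3NH+ + OH-
Kb = [OH-]²/(0.0024 − [OH-]) = 6.5 × 10^-5
The 5% rule fails; solving [OH-]² + Kb·[OH-] − Kb·C₀ = 0 exactly:
[OH-] = (−Kb + √(Kb² + 4·Kb·C₀))/2 = 3.64 × 10^-4 M
pOH = 3.44, so pH = 14.00 − pOH = 10.56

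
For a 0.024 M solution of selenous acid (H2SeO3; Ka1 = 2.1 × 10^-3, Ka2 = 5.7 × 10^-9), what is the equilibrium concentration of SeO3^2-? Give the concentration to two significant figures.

5.7 × 10^-9 M

First ionization gives [H+] ≈ [HSeO3-] = 6.13 × 10^-3 M.
Second step: Ka2 = [H+][SeO3^2-]/[HSeO3-] ≈ [SeO3^2-] (since [H+] ≈ [HSeO3-]).
So [SeO3^2-] ≈ Ka2.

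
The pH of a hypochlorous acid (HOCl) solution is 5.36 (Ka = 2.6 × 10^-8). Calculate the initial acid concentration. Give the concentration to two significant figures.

C₀ = 7.4 × 10^-4 M

[H+] = 10^(-5.36) = 4.37 × 10^-6 M = x
Ka = x²/(C₀ − x) ⇒ C₀ = x + x²/Ka
C₀ = 4.37 × 10^-6 + (4.37 × 10^-6)²/(2.6 × 10^-8) = 7.39 × 10^-4 M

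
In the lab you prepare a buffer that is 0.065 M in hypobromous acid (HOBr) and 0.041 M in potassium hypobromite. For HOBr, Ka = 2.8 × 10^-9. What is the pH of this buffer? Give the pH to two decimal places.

pH = 8.35

pKa = −log(2.8 × 10^-9) = 8.553
Using pH = pKa + log([base]/[acid]) with [base]/[acid] = 0.041/0.065:
pH = 8.553 + (-0.200) = 8.35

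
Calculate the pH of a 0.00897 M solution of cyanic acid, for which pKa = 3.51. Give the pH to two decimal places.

HOCN ⇌ OCN- + H+
Ka = 10^(−3.51) = 3.09 × 10^-4
Let x = [H+] at equilibrium. Ka = x²/(0.00897 − x).
Here C₀/Ka ≈ 29, so the small-x approximation fails. Use the quadratic:
x = [−0.000309 + √(0.000309² + 1.11e-05)]/2 = 1.52 × 10^-3 M
pH = −log(1.52 × 10^-3) = 2.82

pH = 2.82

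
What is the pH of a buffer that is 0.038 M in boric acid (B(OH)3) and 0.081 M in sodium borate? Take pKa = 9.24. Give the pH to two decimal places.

pH = 9.57

Using pH = pKa + log([base]/[acid]) with [base]/[acid] = 0.081/0.038:
pH = 9.24 + (+0.329) = 9.57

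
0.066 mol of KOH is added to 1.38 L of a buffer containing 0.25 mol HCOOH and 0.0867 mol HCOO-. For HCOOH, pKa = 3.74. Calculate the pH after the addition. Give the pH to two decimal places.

After neutralization: n(HCOOH) = 0.184 mol, n(HCOO-) = 0.153 mol.
Henderson–Hasselbalch with mole ratio 0.153/0.184: pH = 3.74 + (-0.080)

pH = 3.66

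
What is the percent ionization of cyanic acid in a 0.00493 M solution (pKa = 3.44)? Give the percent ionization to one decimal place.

HOCN ⇌ OCN- + H+; let x = [H+] at equilibrium.
Ka = 10^(−3.44) = 3.63 × 10^-4
Ka = x²/(C₀ − x); solving the quadratic gives x = 1.17 × 10^-3 M.
% ionization = x/C₀ × 100% = 1.17 × 10^-3/0.00493 × 100% = 23.7%

23.7%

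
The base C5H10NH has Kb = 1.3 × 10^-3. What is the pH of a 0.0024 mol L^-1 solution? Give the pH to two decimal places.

pH = 11.09

C5H10NH + H2O ⇌ C5H10NH2+ + OH-
Kb = [OH-]²/(0.0024 − [OH-]) = 1.3 × 10^-3
The 5% rule fails; solving [OH-]² + Kb·[OH-] − Kb·C₀ = 0 exactly:
[OH-] = [−0.0013 + √(0.0013² + 1.25e-05)]/2 = 1.23 × 10^-3 M
pOH = 2.91, so pH = 14.00 − pOH = 11.09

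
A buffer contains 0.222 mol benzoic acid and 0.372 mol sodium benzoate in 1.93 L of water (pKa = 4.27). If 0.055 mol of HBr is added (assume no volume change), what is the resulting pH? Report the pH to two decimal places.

pH = 4.33

Added H+ converts C6H5COO- to C6H5COOH: C6H5COOH → 0.277 mol, C6H5COO- → 0.317 mol.
pH = pKa + log([A⁻]/[HA]) = 4.27 + log(0.317/0.277) = 4.27 +0.059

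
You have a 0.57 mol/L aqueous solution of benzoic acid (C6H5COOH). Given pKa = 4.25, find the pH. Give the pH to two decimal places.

C6H5COOH ⇌ C6H5COO- + H+
Ka = 10^(−4.25) = 5.62 × 10^-5
Ka = [H+]²/(0.57 − [H+]) = 5.62 × 10^-5
Since Ka ≪ C₀, [H+] ≈ √(Ka·C₀) = 5.66 × 10^-3 M.
Check: 0.99% ionized — well under 5%, approximation valid.
pH = −log[H+] = −log(5.66 × 10^-3) = 2.25

pH = 2.25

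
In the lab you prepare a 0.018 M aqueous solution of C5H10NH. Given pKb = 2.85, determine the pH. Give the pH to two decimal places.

pH = 11.64

C5H10NH + H2O ⇌ C5H10NH2+ + OH-
Kb = 10^(−2.85) = 1.41 × 10^-3
Let x = [OH-] at equilibrium. Kb = x²/(0.018 − x).
Here C₀/Kb ≈ 12.8, so the small-x approximation fails. Use the quadratic:
x = (−Kb + √(Kb² + 4·Kb·C₀))/2 = 4.38 × 10^-3 M
pOH = −log(4.38 × 10^-3) = 2.36; pH = 14.00 − 2.36 = 11.64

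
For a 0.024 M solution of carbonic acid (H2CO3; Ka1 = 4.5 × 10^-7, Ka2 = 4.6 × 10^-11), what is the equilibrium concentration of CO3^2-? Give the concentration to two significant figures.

First ionization gives [H+] ≈ [HCO3-] = 1.04 × 10^-4 M.
Second step: Ka2 = [H+][CO3^2-]/[HCO3-] ≈ [CO3^2-] (since [H+] ≈ [HCO3-]).
So [CO3^2-] ≈ Ka2.

4.6 × 10^-11 M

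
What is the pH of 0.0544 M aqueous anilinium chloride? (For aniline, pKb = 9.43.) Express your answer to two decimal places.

C6H5NH3+ is the conjugate acid of the weak base C6H5NH2.
Kb = 10^(−9.43) = 3.72 × 10^-10
Ka = Kw/Kb = 1.0×10^-14 / 3.72 × 10^-10 = 2.69 × 10^-5
Ka = x²/(0.0544 − x) = 2.69 × 10^-5
Since Ka ≪ C₀, x ≈ √(Ka·C₀) = 1.21 × 10^-3 M.
(x/C₀ = 2.2% < 5%, so the approximation holds.)
pH = −log[H+] = −log(1.21 × 10^-3) = 2.92

pH = 2.92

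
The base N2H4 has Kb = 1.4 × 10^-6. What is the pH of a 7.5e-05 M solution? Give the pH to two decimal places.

N2H4 + H2O ⇌ N2H5+ + OH-
Kb = [OH-]²/(7.5e-05 − [OH-]) = 1.4 × 10^-6
The 5% rule fails; solving [OH-]² + Kb·[OH-] − Kb·C₀ = 0 exactly:
[OH-] = [−1.4e-06 + √(1.4e-06² + 4.2e-10)]/2 = 9.57 × 10^-6 M
pOH = −log(9.57 × 10^-6) = 5.02; pH = 14.00 − 5.02 = 8.98

pH = 8.98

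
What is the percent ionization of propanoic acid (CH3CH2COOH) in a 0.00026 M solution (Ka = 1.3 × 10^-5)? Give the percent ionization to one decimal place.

CH3CH2COOH ⇌ CH3CH2COO- + H+; let x = [H+] at equilibrium.
Ka = x²/(C₀ − x); solving the quadratic gives x = 5.20 × 10^-5 M.
% ionization = x/C₀ × 100% = 5.20 × 10^-5/0.00026 × 100% = 20.0%

20.0%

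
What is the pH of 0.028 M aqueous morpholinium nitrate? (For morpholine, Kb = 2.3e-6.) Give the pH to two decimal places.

pH = 4.96

C4H8ONH2+ is the conjugate acid of the weak base C4H8ONH.
Ka = Kw/Kb = 1.0×10^-14 / 2.3 × 10^-6 = 4.35 × 10^-9
Let x = [H+] at equilibrium. Ka = x²/(0.028 − x).
Neglecting x in the denominator: x = √(4.35 × 10^-9 × 0.028) = 1.10 × 10^-5 M
(x/C₀ = 0.039% < 5%, so the approximation holds.)
pH = −log(1.10 × 10^-5) = 4.96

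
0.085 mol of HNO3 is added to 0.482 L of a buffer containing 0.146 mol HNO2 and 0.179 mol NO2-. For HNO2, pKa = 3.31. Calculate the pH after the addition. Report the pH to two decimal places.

Added H+ converts NO2- to HNO2: HNO2 → 0.231 mol, NO2- → 0.094 mol.
Henderson–Hasselbalch with mole ratio 0.094/0.231: pH = 3.31 + (-0.390)

pH = 2.92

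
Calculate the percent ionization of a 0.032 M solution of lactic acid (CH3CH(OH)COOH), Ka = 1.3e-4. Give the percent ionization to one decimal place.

CH3CH(OH)COOH ⇌ CH3CH(OH)COO- + H+; let x = [H+] at equilibrium.
Ka = x²/(C₀ − x); solving the quadratic gives x = 1.98 × 10^-3 M.
Fraction ionized = 1.98 × 10^-3 / 0.032 = 0.0619 → 6.2%

6.2%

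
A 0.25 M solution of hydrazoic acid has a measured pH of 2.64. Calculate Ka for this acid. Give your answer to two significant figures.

Ka = 2.1 × 10^-5

[H+] = 10^(-2.64) = 2.29 × 10^-3 M
At equilibrium [HA] = 0.25 − 2.29 × 10^-3 = 2.48 × 10^-1 M
Ka = [H+][A-]/[HA] = (2.29 × 10^-3)² / 2.48 × 10^-1 = 2.1 × 10^-5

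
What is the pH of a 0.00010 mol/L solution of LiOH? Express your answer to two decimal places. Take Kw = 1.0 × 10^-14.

pH = 10.00

LiOH is a strong base; [OH-] = 0.0001 M.
pOH = -log(0.0001) = 4.00
pH = 14.00 - 4.00 = 10.00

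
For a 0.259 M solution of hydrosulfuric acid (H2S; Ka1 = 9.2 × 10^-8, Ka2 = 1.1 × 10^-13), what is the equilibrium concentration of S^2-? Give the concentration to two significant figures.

1.1 × 10^-13 M

First ionization gives [H+] ≈ [HS-] = 1.54 × 10^-4 M.
Second step: Ka2 = [H+][S^2-]/[HS-] ≈ [S^2-] (since [H+] ≈ [HS-]).
So [S^2-] ≈ Ka2.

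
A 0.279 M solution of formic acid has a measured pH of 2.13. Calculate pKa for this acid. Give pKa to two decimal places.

pKa = 3.69

[H+] = 10^(-2.13) = 7.41 × 10^-3 M
At equilibrium [HA] = 0.279 − 7.41 × 10^-3 = 2.72 × 10^-1 M
Ka = [H+][A-]/[HA] = (7.41 × 10^-3)² / 2.72 × 10^-1 = 2.02 × 10^-4
pKa = -log(2.02 × 10^-4) = 3.69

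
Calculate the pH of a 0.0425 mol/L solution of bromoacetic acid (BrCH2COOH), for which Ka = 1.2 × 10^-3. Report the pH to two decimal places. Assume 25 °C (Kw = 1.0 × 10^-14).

pH = 2.18

BrCH2COOH ⇌ BrCH2COO- + H+
Let x = [H+] at equilibrium. Ka = x²/(0.0425 − x).
The 5% rule fails; solving x² + Ka·x − Ka·C₀ = 0 exactly:
x = (−Ka + √(Ka² + 4·Ka·C₀))/2 = 6.57 × 10^-3 M
pH = −log(6.57 × 10^-3) = 2.18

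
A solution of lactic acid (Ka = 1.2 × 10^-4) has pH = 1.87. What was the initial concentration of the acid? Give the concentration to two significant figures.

[H+] = 10^(-1.87) = 1.35 × 10^-2 M = x
Ka = x²/(C₀ − x) ⇒ C₀ = x + x²/Ka
C₀ = 1.35 × 10^-2 + (1.35 × 10^-2)²/(1.2 × 10^-4) = 1.53 M

C₀ = 1.5 M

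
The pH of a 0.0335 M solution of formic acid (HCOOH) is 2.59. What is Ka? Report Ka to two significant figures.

[H+] = 10^(-2.59) = 2.57 × 10^-3 M
At equilibrium [HA] = 0.0335 − 2.57 × 10^-3 = 3.09 × 10^-2 M
Ka = [H+][A-]/[HA] = (2.57 × 10^-3)² / 3.09 × 10^-2 = 2.1 × 10^-4

Ka = 2.1 × 10^-4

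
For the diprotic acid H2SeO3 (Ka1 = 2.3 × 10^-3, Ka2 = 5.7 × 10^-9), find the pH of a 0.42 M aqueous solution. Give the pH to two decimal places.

pH = 1.52

Ka1 ≫ Ka2, so treat the first dissociation as the only significant source of H+.
Ka1 = x²/(0.42 − x) = 2.3 × 10^-3
Solving the quadratic: x = (−Ka1 + √(Ka1² + 4·Ka1·C₀))/2 = 3.00 × 10^-2 M
pH = −log(3.00 × 10^-2) = 1.52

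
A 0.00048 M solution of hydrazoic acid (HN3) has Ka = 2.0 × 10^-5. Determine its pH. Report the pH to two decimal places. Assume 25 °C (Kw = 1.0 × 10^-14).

pH = 4.05

HN3 ⇌ N3- + H+
Ka = [H+]²/(0.00048 − [H+]) = 2.0 × 10^-5
Here C₀/Ka ≈ 24, so the small-[H+] approximation fails. Use the quadratic:
[H+] = [−2e-05 + √(2e-05² + 3.84e-08)]/2 = 8.85 × 10^-5 M
pH = −log(8.85 × 10^-5) = 4.05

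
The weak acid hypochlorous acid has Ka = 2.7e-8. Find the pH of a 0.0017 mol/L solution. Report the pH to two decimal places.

HOCl ⇌ OCl- + H+
From the ICE table, Ka = [H+]²/(0.0017 − [H+]) = 2.7 × 10^-8.
Assume [H+] ≪ 0.0017: [H+] ≈ √(2.7 × 10^-8 × 0.0017) = 6.77 × 10^-6 M
pH = −log[H+] = −log(6.77 × 10^-6) = 5.17

pH = 5.17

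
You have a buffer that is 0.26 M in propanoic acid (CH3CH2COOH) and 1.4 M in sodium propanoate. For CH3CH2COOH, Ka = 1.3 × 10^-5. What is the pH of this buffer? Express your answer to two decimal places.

pKa = −log(1.3 × 10^-5) = 4.886
Henderson–Hasselbalch: pH = pKa + log([CH3CH2COO-]/[CH3CH2COOH]) = 4.886 + log(1.4/0.26)
pH = 4.886 + (+0.731) = 5.62

pH = 5.62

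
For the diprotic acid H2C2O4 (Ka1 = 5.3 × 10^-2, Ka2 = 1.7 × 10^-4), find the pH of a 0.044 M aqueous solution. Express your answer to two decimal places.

pH = 1.54

Ka1 ≫ Ka2, so treat the first dissociation as the only significant source of H+.
Ka1 = x²/(0.044 − x) = 5.3 × 10^-2
Solving the quadratic: x = (−Ka1 + √(Ka1² + 4·Ka1·C₀))/2 = 2.86 × 10^-2 M
pH = −log(2.86 × 10^-2) = 1.54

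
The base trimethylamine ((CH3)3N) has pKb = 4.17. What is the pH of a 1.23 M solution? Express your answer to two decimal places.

(CH3)3N + H2O ⇌ (CH3)3NH+ + OH-
Kb = 10^(−4.17) = 6.76 × 10^-5
Kb = [OH-]²/(1.23 − [OH-]) = 6.76 × 10^-5
Assume [OH-] ≪ 1.23: [OH-] ≈ √(6.76 × 10^-5 × 1.23) = 9.12 × 10^-3 M
Check: 0.74% ionized — well under 5%, approximation valid.
pOH = 2.04, so pH = 14.00 − pOH = 11.96

pH = 11.96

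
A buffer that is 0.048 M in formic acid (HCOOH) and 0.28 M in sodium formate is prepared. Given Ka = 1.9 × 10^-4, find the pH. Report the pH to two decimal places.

pH = 4.49

pKa = −log(1.9 × 10^-4) = 3.721
Henderson–Hasselbalch: pH = pKa + log([HCOO-]/[HCOOH]) = 3.721 + log(0.28/0.048)
pH = 3.721 + (+0.766) = 4.49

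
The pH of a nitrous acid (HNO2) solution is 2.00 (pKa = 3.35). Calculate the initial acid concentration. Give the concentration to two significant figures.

[H+] = 10^(-2.00) = 1.00 × 10^-2 M = x
Ka = 10^(−3.35) = 4.47 × 10^-4
Ka = x²/(C₀ − x) ⇒ C₀ = x + x²/Ka
C₀ = 1.00 × 10^-2 + (1.00 × 10^-2)²/(4.47 × 10^-4) = 2.34 × 10^-1 M

C₀ = 2.3 × 10^-1 M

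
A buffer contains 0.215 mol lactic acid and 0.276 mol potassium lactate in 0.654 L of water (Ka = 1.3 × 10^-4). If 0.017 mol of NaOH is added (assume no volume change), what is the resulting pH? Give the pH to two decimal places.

After neutralization: n(CH3CH(OH)COOH) = 0.198 mol, n(CH3CH(OH)COO-) = 0.293 mol.
pKa = −log(1.3 × 10^-4) = 3.886
pH = pKa + log(n_CH3CH(OH)COO-/n_CH3CH(OH)COOH) = 3.886 + log(0.293/0.198) = 3.886 + (+0.170)

pH = 4.06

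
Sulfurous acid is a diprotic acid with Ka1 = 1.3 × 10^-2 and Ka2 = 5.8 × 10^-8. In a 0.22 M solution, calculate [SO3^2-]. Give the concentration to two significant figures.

5.8 × 10^-8 M

First ionization gives [H+] ≈ [HSO3-] = 4.74 × 10^-2 M.
Second step: Ka2 = [H+][SO3^2-]/[HSO3-] ≈ [SO3^2-] (since [H+] ≈ [HSO3-]).
So [SO3^2-] ≈ Ka2.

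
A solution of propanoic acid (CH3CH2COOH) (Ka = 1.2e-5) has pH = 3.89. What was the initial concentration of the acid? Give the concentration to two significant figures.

C₀ = 1.5 × 10^-3 M

[H+] = 10^(-3.89) = 1.29 × 10^-4 M = x
Ka = x²/(C₀ − x) ⇒ C₀ = x + x²/Ka
C₀ = 1.29 × 10^-4 + (1.29 × 10^-4)²/(1.2 × 10^-5) = 1.52 × 10^-3 M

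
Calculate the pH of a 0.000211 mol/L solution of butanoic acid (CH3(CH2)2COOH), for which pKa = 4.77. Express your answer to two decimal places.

pH = 4.28

CH3(CH2)2COOH ⇌ CH3(CH2)2COO- + H+
Ka = 10^(−4.77) = 1.70 × 10^-5
From the ICE table, Ka = [H+]²/(0.000211 − [H+]) = 1.70 × 10^-5.
Here C₀/Ka ≈ 12.4, so the small-[H+] approximation fails. Use the quadratic:
[H+] = (−Ka + √(Ka² + 4·Ka·C₀))/2 = 5.20 × 10^-5 M
pH = −log[H+] = −log(5.20 × 10^-5) = 4.28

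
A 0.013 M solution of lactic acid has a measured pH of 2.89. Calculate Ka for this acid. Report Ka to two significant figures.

Ka = 1.4 × 10^-4

[H+] = 10^(-2.89) = 1.29 × 10^-3 M
At equilibrium [HA] = 0.013 − 1.29 × 10^-3 = 1.17 × 10^-2 M
Ka = [H+][A-]/[HA] = (1.29 × 10^-3)² / 1.17 × 10^-2 = 1.4 × 10^-4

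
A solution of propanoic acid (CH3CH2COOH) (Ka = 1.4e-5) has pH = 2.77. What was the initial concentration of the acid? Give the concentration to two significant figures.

C₀ = 2.1 × 10^-1 M

[H+] = 10^(-2.77) = 1.70 × 10^-3 M = x
Ka = x²/(C₀ − x) ⇒ C₀ = x + x²/Ka
C₀ = 1.70 × 10^-3 + (1.70 × 10^-3)²/(1.4 × 10^-5) = 2.08 × 10^-1 M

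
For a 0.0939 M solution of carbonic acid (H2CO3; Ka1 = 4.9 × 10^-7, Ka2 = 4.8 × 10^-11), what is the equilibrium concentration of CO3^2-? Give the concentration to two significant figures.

First ionization gives [H+] ≈ [HCO3-] = 2.15 × 10^-4 M.
Second step: Ka2 = [H+][CO3^2-]/[HCO3-] ≈ [CO3^2-] (since [H+] ≈ [HCO3-]).
So [CO3^2-] ≈ Ka2.

4.8 × 10^-11 M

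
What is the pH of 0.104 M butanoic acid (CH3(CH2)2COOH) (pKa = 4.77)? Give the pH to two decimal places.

CH3(CH2)2COOH ⇌ CH3(CH2)2COO- + H+
Ka = 10^(−4.77) = 1.70 × 10^-5
Ka = [H+]²/(0.104 − [H+]) = 1.70 × 10^-5
Since Ka ≪ C₀, [H+] ≈ √(Ka·C₀) = 1.33 × 10^-3 M.
([H+]/C₀ = 1.3% < 5%, so the approximation holds.)
pH = −log[H+] = −log(1.33 × 10^-3) = 2.88

pH = 2.88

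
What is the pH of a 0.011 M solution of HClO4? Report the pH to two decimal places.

pH = 1.96

HClO4 is a strong acid and dissociates completely, so [H+] = 0.011 M.
pH = -log(0.011) = 1.96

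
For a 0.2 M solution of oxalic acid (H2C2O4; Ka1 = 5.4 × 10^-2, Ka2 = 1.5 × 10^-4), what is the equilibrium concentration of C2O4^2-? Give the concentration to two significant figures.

First ionization gives [H+] ≈ [HC2O4-] = 8.04 × 10^-2 M.
Second step: Ka2 = [H+][C2O4^2-]/[HC2O4-] ≈ [C2O4^2-] (since [H+] ≈ [HC2O4-]).
So [C2O4^2-] ≈ Ka2.

1.5 × 10^-4 M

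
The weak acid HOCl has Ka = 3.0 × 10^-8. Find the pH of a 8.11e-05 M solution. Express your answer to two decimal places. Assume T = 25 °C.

HOCl ⇌ OCl- + H+
Ka = [H+]²/(8.11e-05 − [H+]) = 3.0 × 10^-8
Since Ka ≪ C₀, [H+] ≈ √(Ka·C₀) = 1.56 × 10^-6 M.
pH = −log(1.56 × 10^-6) = 5.81

pH = 5.81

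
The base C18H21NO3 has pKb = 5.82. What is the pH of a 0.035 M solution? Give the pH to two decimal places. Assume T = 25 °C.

pH = 10.36

C18H21NO3 + H2O ⇌ C18H22NO3+ + OH-
Kb = 10^(−5.82) = 1.51 × 10^-6
From the ICE table, Kb = [OH-]²/(0.035 − [OH-]) = 1.51 × 10^-6.
Neglecting [OH-] in the denominator: [OH-] = √(1.51 × 10^-6 × 0.035) = 2.30 × 10^-4 M
([OH-]/C₀ = 0.66% < 5%, so the approximation holds.)
pOH = 3.64, so pH = 14.00 − pOH = 10.36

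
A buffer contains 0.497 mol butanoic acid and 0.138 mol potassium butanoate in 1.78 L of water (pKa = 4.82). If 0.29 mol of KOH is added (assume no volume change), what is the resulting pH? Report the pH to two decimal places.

pH = 5.14

After neutralization: n(CH3(CH2)2COOH) = 0.207 mol, n(CH3(CH2)2COO-) = 0.428 mol.
pH = pKa + log(n_CH3(CH2)2COO-/n_CH3(CH2)2COOH) = 4.82 + log(0.428/0.207) = 4.82 + (+0.315)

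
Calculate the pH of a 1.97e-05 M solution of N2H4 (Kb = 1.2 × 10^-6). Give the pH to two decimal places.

pH = 8.63

N2H4 + H2O ⇌ N2H5+ + OH-
From the ICE table, Kb = x²/(1.97e-05 − x) = 1.2 × 10^-6.
x is not negligible relative to C₀; solve x² + 1.2e-06·x − 2.36e-11 = 0.
x = [−1.2e-06 + √(1.2e-06² + 9.46e-11)]/2 = 4.30 × 10^-6 M
pOH = −log(4.30 × 10^-6) = 5.37; pH = 14.00 − 5.37 = 8.63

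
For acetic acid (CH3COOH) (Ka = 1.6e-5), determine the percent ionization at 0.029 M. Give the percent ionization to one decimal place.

CH3COOH ⇌ CH3COO- + H+; let x = [H+] at equilibrium.
x ≈ √(Ka·C₀) = √(1.6 × 10^-5 × 0.029) = 6.81 × 10^-4 M
Fraction ionized = 6.81 × 10^-4 / 0.029 = 0.0235 → 2.3%

2.3%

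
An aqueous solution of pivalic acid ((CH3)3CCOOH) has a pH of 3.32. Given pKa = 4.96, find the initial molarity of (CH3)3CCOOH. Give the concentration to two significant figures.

C₀ = 2.1 × 10^-2 M

[H+] = 10^(-3.32) = 4.79 × 10^-4 M = x
Ka = 10^(−4.96) = 1.10 × 10^-5
Ka = x²/(C₀ − x) ⇒ C₀ = x + x²/Ka
C₀ = 4.79 × 10^-4 + (4.79 × 10^-4)²/(1.10 × 10^-5) = 2.13 × 10^-2 M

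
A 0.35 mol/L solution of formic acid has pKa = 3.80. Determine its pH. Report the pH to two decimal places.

HCOOH ⇌ HCOO- + H+
Ka = 10^(−3.80) = 1.58 × 10^-4
From the ICE table, Ka = x²/(0.35 − x) = 1.58 × 10^-4.
Assume x ≪ 0.35: x ≈ √(1.58 × 10^-4 × 0.35) = 7.44 × 10^-3 M
pH = −log(7.44 × 10^-3) = 2.13

pH = 2.13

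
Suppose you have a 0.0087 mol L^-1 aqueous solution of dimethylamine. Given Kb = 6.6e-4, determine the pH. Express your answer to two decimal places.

pH = 11.32

(CH3)2NH + H2O ⇌ (CH3)2NH2+ + OH-
Let x = [OH-] at equilibrium. Kb = x²/(0.0087 − x).
x is not negligible relative to C₀; solve x² + 0.00066·x − 5.74e-06 = 0.
x = (−Kb + √(Kb² + 4·Kb·C₀))/2 = 2.09 × 10^-3 M
pOH = −log(2.09 × 10^-3) = 2.68; pH = 14.00 − 2.68 = 11.32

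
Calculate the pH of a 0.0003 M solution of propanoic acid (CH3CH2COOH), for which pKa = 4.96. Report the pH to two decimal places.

pH = 4.28

CH3CH2COOH ⇌ CH3CH2COO- + H+
Ka = 10^(−4.96) = 1.10 × 10^-5
Ka = [H+]²/(0.0003 − [H+]) = 1.10 × 10^-5
[H+] is not negligible relative to C₀; solve [H+]² + 1.1e-05·[H+] − 3.3e-09 = 0.
[H+] = [−1.1e-05 + √(1.1e-05² + 1.32e-08)]/2 = 5.22 × 10^-5 M
pH = −log[H+] = −log(5.22 × 10^-5) = 4.28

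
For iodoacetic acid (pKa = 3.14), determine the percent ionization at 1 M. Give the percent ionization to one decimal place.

2.7%

ICH2COOH ⇌ ICH2COO- + H+; let x = [H+] at equilibrium.
Ka = 10^(−3.14) = 7.24 × 10^-4
x ≈ √(Ka·C₀) = √(7.24 × 10^-4 × 1) = 2.69 × 10^-2 M
% ionization = x/C₀ × 100% = 2.69 × 10^-2/1 × 100% = 2.7%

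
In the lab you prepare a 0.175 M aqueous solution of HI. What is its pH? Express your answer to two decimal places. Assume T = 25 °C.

HI is a strong acid and dissociates completely, so [H+] = 0.175 M.
pH = -log(0.175) = 0.76

pH = 0.76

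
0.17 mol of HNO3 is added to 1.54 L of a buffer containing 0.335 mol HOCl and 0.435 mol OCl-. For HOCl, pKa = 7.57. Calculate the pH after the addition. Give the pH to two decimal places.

pH = 7.29

After neutralization: n(HOCl) = 0.505 mol, n(OCl-) = 0.265 mol.
pH = pKa + log(n_OCl-/n_HOCl) = 7.57 + log(0.265/0.505) = 7.57 + (-0.280)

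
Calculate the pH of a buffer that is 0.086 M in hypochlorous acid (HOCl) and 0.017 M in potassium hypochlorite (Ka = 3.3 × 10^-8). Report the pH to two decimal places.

pKa = −log(3.3 × 10^-8) = 7.481
pH = pKa + log([A⁻]/[HA]) = 7.481 + log(0.017/0.086)
pH = 7.481 + (-0.704) = 6.78

pH = 6.78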